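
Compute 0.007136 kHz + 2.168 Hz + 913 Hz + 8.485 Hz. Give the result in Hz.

In Hz:
  0.007136 kHz = 0.007136e3 Hz = 7.136
  2.168 Hz → 2.168
  913 Hz → 913
  8.485 Hz → 8.485
Sum: 7.136 + 2.168 + 913 + 8.485 = 930.789

930.789 Hz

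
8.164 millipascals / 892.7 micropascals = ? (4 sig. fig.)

9.145

(8.164 × 10^-3) / (892.7 × 10^-6) = 0.0091453 × 10^3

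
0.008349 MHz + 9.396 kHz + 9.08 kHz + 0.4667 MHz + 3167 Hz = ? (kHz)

In kHz:
  0.008349 MHz = 0.008349e3 kHz = 8.349
  9.396 kHz → 9.396
  9.08 kHz → 9.08
  0.4667 MHz = 0.4667e3 kHz = 466.7
  3167 Hz = 3167e-3 kHz = 3.167
Sum: 8.349 + 9.396 + 9.08 + 466.7 + 3.167 = 496.692

496.692 kHz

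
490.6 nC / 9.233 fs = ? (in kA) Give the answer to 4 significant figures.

53140 kA

(490.6 × 10⁻⁹) / (9.233 × 10⁻¹⁵) = 53.1355 × 10⁶ A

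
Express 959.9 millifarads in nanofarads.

959900000 nanofarads

milli = 1e-3, nano = 1e-9; factor is 1e6.
959.9 × 1e6 = 959900000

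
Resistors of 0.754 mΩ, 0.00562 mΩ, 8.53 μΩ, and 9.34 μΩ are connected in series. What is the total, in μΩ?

777.49 μΩ

In μΩ:
  0.754 mΩ = 0.754 × 10^3 μΩ = 754
  0.00562 mΩ = 0.00562 × 10^3 μΩ = 5.62
  8.53 μΩ → 8.53
  9.34 μΩ → 9.34
Sum: 754 + 5.62 + 8.53 + 9.34 = 777.49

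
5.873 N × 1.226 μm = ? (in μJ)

7.200298 μJ

5.873 × 1.226 × 10⁻⁶ = 7.200298 × 10⁻⁶ J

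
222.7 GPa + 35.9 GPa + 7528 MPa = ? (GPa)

266.128 GPa

In GPa:
  222.7 GPa → 222.7
  35.9 GPa → 35.9
  7528 MPa = 7528e-3 GPa = 7.528
Sum: 222.7 + 35.9 + 7.528 = 266.128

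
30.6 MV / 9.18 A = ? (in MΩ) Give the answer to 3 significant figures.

(30.6 × 10⁶) / (9.18) = 3.3333 × 10⁶ Ω

3.33 MΩ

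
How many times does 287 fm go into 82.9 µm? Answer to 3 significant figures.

289000000

(82.9 × 10^-6) / (287 × 10^-15) = 0.2889 × 10^9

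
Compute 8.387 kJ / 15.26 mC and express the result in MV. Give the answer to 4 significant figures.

(8.387 × 10^3) / (15.26 × 10^-3) = 0.549607 × 10^6 V

0.5496 MV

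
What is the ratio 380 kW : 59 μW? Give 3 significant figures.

6440000000

(380e3) / (59e-6) = 6.441e9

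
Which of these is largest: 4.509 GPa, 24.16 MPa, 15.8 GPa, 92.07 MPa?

15.8 GPa

4.509 GPa = 4509000000 Pa
24.16 MPa = 24160000 Pa
15.8 GPa = 15800000000 Pa
92.07 MPa = 92070000 Pa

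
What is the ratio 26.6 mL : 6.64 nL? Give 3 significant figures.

(26.6e-3) / (6.64e-9) = 4.006e6

4010000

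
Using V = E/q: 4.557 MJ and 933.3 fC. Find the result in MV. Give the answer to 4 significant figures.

4883000000000 MV

(4.557e6) / (933.3e-15) = 0.00488267e21 V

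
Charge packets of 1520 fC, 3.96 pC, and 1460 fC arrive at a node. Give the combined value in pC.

In pC:
  1520 fC = 1520 × 10⁻³ pC = 1.52
  3.96 pC → 3.96
  1460 fC = 1460 × 10⁻³ pC = 1.46
Sum: 1.52 + 3.96 + 1.46 = 6.94

6.94 pC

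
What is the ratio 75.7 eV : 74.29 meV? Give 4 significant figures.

1019

(75.7) / (74.29e-3) = 1.019e3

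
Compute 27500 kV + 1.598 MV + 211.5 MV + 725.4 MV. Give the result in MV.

In MV:
  27500 kV = 27500e-3 MV = 27.5
  1.598 MV → 1.598
  211.5 MV → 211.5
  725.4 MV → 725.4
Sum: 27.5 + 1.598 + 211.5 + 725.4 = 965.998

965.998 MV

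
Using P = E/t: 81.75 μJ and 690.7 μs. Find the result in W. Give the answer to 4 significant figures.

(81.75 × 10^-6) / (690.7 × 10^-6) = 0.118358 W

0.1184 W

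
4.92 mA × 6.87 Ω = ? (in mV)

33.8004 mV

4.92 × 10^-3 × 6.87 = 33.8004 × 10^-3 V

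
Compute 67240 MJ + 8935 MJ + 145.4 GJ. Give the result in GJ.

In GJ:
  67240 MJ = 67240 × 10⁻³ GJ = 67.24
  8935 MJ = 8935 × 10⁻³ GJ = 8.935
  145.4 GJ → 145.4
Sum: 67.24 + 8.935 + 145.4 = 221.575

221.575 GJ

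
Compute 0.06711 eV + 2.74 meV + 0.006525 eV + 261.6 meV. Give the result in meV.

In meV:
  0.06711 eV = 0.06711 × 10^3 meV = 67.11
  2.74 meV → 2.74
  0.006525 eV = 0.006525 × 10^3 meV = 6.525
  261.6 meV → 261.6
Sum: 67.11 + 2.74 + 6.525 + 261.6 = 337.975

337.975 meV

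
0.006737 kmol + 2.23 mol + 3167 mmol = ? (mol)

In mol:
  0.006737 kmol = 0.006737 × 10^3 mol = 6.737
  2.23 mol → 2.23
  3167 mmol = 3167 × 10^-3 mol = 3.167
Sum: 6.737 + 2.23 + 3.167 = 12.134

12.134 mol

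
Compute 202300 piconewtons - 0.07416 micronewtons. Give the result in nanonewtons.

128.14 nanonewtons

In nanonewtons:
  202300 piconewtons = 202300e-3 nanonewtons = 202.3
  0.07416 micronewtons = 0.07416e3 nanonewtons = 74.16
Difference: 202.3 - 74.16 = 128.14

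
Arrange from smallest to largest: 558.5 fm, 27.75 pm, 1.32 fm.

1.32 fm < 558.5 fm < 27.75 pm

558.5 fm = 0.0000000000005585 m
27.75 pm = 0.00000000002775 m
1.32 fm = 0.00000000000000132 m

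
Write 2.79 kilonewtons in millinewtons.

2790000 millinewtons

kilo = 10³, milli = 10⁻³; factor is 10⁶.
2.79 × 10⁶ = 2790000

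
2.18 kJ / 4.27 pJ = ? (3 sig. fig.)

511000000000000

(2.18e3) / (4.27e-12) = 0.5105e15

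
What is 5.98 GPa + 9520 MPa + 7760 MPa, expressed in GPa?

In GPa:
  5.98 GPa → 5.98
  9520 MPa = 9520 × 10^-3 GPa = 9.52
  7760 MPa = 7760 × 10^-3 GPa = 7.76
Sum: 5.98 + 9.52 + 7.76 = 23.26

23.26 GPa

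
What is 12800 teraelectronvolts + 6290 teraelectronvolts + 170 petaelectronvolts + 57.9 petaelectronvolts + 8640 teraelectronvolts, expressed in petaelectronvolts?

In petaelectronvolts:
  12800 teraelectronvolts = 12800 × 10⁻³ petaelectronvolts = 12.8
  6290 teraelectronvolts = 6290 × 10⁻³ petaelectronvolts = 6.29
  170 petaelectronvolts → 170
  57.9 petaelectronvolts → 57.9
  8640 teraelectronvolts = 8640 × 10⁻³ petaelectronvolts = 8.64
Sum: 12.8 + 6.29 + 170 + 57.9 + 8.64 = 255.63

255.63 petaelectronvolts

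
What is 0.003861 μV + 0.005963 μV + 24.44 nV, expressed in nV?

In nV:
  0.003861 μV = 0.003861 × 10^3 nV = 3.861
  0.005963 μV = 0.005963 × 10^3 nV = 5.963
  24.44 nV → 24.44
Sum: 3.861 + 5.963 + 24.44 = 34.264

34.264 nV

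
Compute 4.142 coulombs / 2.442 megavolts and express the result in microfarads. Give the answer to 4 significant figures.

(4.142) / (2.442 × 10^6) = 1.69615 × 10^-6 F

1.696 microfarads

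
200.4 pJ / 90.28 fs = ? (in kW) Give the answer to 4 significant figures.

(200.4e-12) / (90.28e-15) = 2.21976e3 W

2.220 kW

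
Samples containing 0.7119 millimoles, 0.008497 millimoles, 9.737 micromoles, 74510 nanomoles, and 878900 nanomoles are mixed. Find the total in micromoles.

1683.544 micromoles

In micromoles:
  0.7119 millimoles = 0.7119 × 10^3 micromoles = 711.9
  0.008497 millimoles = 0.008497 × 10^3 micromoles = 8.497
  9.737 micromoles → 9.737
  74510 nanomoles = 74510 × 10^-3 micromoles = 74.51
  878900 nanomoles = 878900 × 10^-3 micromoles = 878.9
Sum: 711.9 + 8.497 + 9.737 + 74.51 + 878.9 = 1683.544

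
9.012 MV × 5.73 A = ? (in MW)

9.012 × 10⁶ × 5.73 = 51.63876 × 10⁶ W

51.63876 MW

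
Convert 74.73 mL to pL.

milli = 1e-3, pico = 1e-12; factor is 1e9.
74.73 × 1e9 = 74730000000

74730000000 pL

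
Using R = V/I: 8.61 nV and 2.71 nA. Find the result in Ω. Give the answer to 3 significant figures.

(8.61e-9) / (2.71e-9) = 3.1771 Ω

3.18 Ω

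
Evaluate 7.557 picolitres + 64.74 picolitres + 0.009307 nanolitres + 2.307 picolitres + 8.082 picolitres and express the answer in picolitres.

In picolitres:
  7.557 picolitres → 7.557
  64.74 picolitres → 64.74
  0.009307 nanolitres = 0.009307 × 10³ picolitres = 9.307
  2.307 picolitres → 2.307
  8.082 picolitres → 8.082
Sum: 7.557 + 64.74 + 9.307 + 2.307 + 8.082 = 91.993

91.993 picolitres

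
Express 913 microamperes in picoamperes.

micro = 10^-6, pico = 10^-12; factor is 10^6.
913 × 10^6 = 913000000

913000000 picoamperes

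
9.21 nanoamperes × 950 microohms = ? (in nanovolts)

9.21e-9 × 950e-6 = 8749.5e-15 V

0.0087495 nanovolts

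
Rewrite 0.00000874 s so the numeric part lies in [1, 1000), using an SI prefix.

= 8.74e-6 s; 1e-6 is micro.

8.74 us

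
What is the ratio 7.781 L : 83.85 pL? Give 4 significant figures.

92800000000

(7.781) / (83.85e-12) = 0.092797e12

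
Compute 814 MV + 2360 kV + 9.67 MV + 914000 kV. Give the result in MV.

1740.03 MV

In MV:
  814 MV → 814
  2360 kV = 2360 × 10^-3 MV = 2.36
  9.67 MV → 9.67
  914000 kV = 914000 × 10^-3 MV = 914
Sum: 814 + 2.36 + 9.67 + 914 = 1740.03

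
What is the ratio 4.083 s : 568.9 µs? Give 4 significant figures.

(4.083) / (568.9 × 10⁻⁶) = 0.007177 × 10⁶

7177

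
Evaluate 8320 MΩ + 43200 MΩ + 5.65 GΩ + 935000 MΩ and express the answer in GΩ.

992.17 GΩ

In GΩ:
  8320 MΩ = 8320 × 10⁻³ GΩ = 8.32
  43200 MΩ = 43200 × 10⁻³ GΩ = 43.2
  5.65 GΩ → 5.65
  935000 MΩ = 935000 × 10⁻³ GΩ = 935
Sum: 8.32 + 43.2 + 5.65 + 935 = 992.17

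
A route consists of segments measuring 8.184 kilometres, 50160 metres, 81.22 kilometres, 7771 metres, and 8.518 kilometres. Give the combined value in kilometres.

155.853 kilometres

In kilometres:
  8.184 kilometres → 8.184
  50160 metres = 50160 × 10^-3 kilometres = 50.16
  81.22 kilometres → 81.22
  7771 metres = 7771 × 10^-3 kilometres = 7.771
  8.518 kilometres → 8.518
Sum: 8.184 + 50.16 + 81.22 + 7.771 + 8.518 = 155.853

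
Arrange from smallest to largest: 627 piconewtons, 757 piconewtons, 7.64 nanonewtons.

627 piconewtons = 0.000000000627 newtons
757 piconewtons = 0.000000000757 newtons
7.64 nanonewtons = 0.00000000764 newtons

627 piconewtons < 757 piconewtons < 7.64 nanonewtons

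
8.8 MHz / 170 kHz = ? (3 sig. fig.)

(8.8 × 10⁶) / (170 × 10³) = 0.05176 × 10³

51.8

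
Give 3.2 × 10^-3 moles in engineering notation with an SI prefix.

= 3.2 × 10^-3 moles; 10^-3 is milli.

3.2 millimoles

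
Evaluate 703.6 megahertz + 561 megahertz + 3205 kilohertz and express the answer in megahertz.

1267.805 megahertz

In megahertz:
  703.6 megahertz → 703.6
  561 megahertz → 561
  3205 kilohertz = 3205 × 10⁻³ megahertz = 3.205
Sum: 703.6 + 561 + 3.205 = 1267.805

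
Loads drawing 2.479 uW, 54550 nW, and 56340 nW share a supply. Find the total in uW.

In uW:
  2.479 uW → 2.479
  54550 nW = 54550e-3 uW = 54.55
  56340 nW = 56340e-3 uW = 56.34
Sum: 2.479 + 54.55 + 56.34 = 113.369

113.369 uW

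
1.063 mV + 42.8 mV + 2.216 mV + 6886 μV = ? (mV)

In mV:
  1.063 mV → 1.063
  42.8 mV → 42.8
  2.216 mV → 2.216
  6886 μV = 6886 × 10⁻³ mV = 6.886
Sum: 1.063 + 42.8 + 2.216 + 6.886 = 52.965

52.965 mV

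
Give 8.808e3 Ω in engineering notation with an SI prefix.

= 8.808e3 Ω; 1e3 is kilo.

8.808 kΩ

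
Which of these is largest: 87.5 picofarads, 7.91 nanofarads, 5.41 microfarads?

5.41 microfarads

87.5 picofarads = 0.0000000000875 farads
7.91 nanofarads = 0.00000000791 farads
5.41 microfarads = 0.00000541 farads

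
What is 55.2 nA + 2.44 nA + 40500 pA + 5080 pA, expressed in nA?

In nA:
  55.2 nA → 55.2
  2.44 nA → 2.44
  40500 pA = 40500e-3 nA = 40.5
  5080 pA = 5080e-3 nA = 5.08
Sum: 55.2 + 2.44 + 40.5 + 5.08 = 103.22

103.22 nA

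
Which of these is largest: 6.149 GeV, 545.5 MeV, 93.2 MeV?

6.149 GeV

6.149 GeV = 6149000000 eV
545.5 MeV = 545500000 eV
93.2 MeV = 93200000 eV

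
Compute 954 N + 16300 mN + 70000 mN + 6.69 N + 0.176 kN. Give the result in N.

In N:
  954 N → 954
  16300 mN = 16300 × 10^-3 N = 16.3
  70000 mN = 70000 × 10^-3 N = 70
  6.69 N → 6.69
  0.176 kN = 0.176 × 10^3 N = 176
Sum: 954 + 16.3 + 70 + 6.69 + 176 = 1222.99

1222.99 N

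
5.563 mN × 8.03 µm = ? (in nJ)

5.563 × 10^-3 × 8.03 × 10^-6 = 44.67089 × 10^-9 J

44.67089 nJ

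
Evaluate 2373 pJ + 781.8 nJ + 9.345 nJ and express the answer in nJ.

793.518 nJ

In nJ:
  2373 pJ = 2373 × 10⁻³ nJ = 2.373
  781.8 nJ → 781.8
  9.345 nJ → 9.345
Sum: 2.373 + 781.8 + 9.345 = 793.518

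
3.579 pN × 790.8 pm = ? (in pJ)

3.579 × 10^-12 × 790.8 × 10^-12 = 2830.2732 × 10^-24 J

0.0000000028302732 pJ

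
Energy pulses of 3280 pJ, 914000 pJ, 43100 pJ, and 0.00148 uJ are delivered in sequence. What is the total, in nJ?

961.86 nJ

In nJ:
  3280 pJ = 3280 × 10⁻³ nJ = 3.28
  914000 pJ = 914000 × 10⁻³ nJ = 914
  43100 pJ = 43100 × 10⁻³ nJ = 43.1
  0.00148 uJ = 0.00148 × 10³ nJ = 1.48
Sum: 3.28 + 914 + 43.1 + 1.48 = 961.86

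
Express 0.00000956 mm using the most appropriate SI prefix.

= 9.56 × 10⁻⁹ m; 10⁻⁹ is nano.

9.56 nm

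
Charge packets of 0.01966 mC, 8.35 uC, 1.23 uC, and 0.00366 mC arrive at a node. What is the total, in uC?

In uC:
  0.01966 mC = 0.01966 × 10^3 uC = 19.66
  8.35 uC → 8.35
  1.23 uC → 1.23
  0.00366 mC = 0.00366 × 10^3 uC = 3.66
Sum: 19.66 + 8.35 + 1.23 + 3.66 = 32.9

32.9 uC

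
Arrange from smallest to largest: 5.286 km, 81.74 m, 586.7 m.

5.286 km = 5286 m
81.74 m = 81.74 m
586.7 m = 586.7 m

81.74 m < 586.7 m < 5.286 km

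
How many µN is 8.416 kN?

8416000000 µN

kilo = 1e3, micro = 1e-6; factor is 1e9.
8.416 × 1e9 = 8416000000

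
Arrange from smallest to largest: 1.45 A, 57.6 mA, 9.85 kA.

1.45 A = 1.45 A
57.6 mA = 0.0576 A
9.85 kA = 9850 A

57.6 mA < 1.45 A < 9.85 kA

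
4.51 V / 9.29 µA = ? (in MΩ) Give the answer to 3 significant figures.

(4.51) / (9.29e-6) = 0.48547e6 Ω

0.485 MΩ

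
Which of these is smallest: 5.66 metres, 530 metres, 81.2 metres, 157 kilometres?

5.66 metres

5.66 metres = 5.66 metres
530 metres = 530 metres
81.2 metres = 81.2 metres
157 kilometres = 157000 metres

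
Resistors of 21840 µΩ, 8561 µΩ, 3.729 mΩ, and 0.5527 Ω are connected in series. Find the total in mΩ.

586.83 mΩ

In mΩ:
  21840 µΩ = 21840 × 10^-3 mΩ = 21.84
  8561 µΩ = 8561 × 10^-3 mΩ = 8.561
  3.729 mΩ → 3.729
  0.5527 Ω = 0.5527 × 10^3 mΩ = 552.7
Sum: 21.84 + 8.561 + 3.729 + 552.7 = 586.83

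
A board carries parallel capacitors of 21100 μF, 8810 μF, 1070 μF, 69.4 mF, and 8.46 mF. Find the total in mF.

108.84 mF

In mF:
  21100 μF = 21100 × 10^-3 mF = 21.1
  8810 μF = 8810 × 10^-3 mF = 8.81
  1070 μF = 1070 × 10^-3 mF = 1.07
  69.4 mF → 69.4
  8.46 mF → 8.46
Sum: 21.1 + 8.81 + 1.07 + 69.4 + 8.46 = 108.84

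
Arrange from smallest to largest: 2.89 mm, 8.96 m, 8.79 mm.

2.89 mm < 8.79 mm < 8.96 m

2.89 mm = 0.00289 m
8.96 m = 8.96 m
8.79 mm = 0.00879 m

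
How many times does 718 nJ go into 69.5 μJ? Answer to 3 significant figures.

(69.5e-6) / (718e-9) = 0.0968e3

96.8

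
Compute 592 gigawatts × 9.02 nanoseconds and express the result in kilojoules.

592 × 10^9 × 9.02 × 10^-9 = 5339.84 J

5.33984 kilojoules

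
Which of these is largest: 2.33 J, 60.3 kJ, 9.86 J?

2.33 J = 2.33 J
60.3 kJ = 60300 J
9.86 J = 9.86 J

60.3 kJ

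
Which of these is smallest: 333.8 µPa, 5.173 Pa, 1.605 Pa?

333.8 µPa = 0.0003338 Pa
5.173 Pa = 5.173 Pa
1.605 Pa = 1.605 Pa

333.8 µPa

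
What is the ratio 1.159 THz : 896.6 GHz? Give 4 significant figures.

1.293

(1.159 × 10¹²) / (896.6 × 10⁹) = 0.0012927 × 10³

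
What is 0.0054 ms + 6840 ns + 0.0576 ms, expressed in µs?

In µs:
  0.0054 ms = 0.0054e3 µs = 5.4
  6840 ns = 6840e-3 µs = 6.84
  0.0576 ms = 0.0576e3 µs = 57.6
Sum: 5.4 + 6.84 + 57.6 = 69.84

69.84 µs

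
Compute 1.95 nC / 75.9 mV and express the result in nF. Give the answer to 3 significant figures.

25.7 nF

(1.95 × 10⁻⁹) / (75.9 × 10⁻³) = 0.025692 × 10⁻⁶ F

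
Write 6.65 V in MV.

0.00000665 MV

(no prefix) = 10^0, mega = 10^6; factor is 10^-6.
6.65 × 10^-6 = 0.00000665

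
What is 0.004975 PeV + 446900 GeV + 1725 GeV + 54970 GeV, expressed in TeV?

In TeV:
  0.004975 PeV = 0.004975 × 10^3 TeV = 4.975
  446900 GeV = 446900 × 10^-3 TeV = 446.9
  1725 GeV = 1725 × 10^-3 TeV = 1.725
  54970 GeV = 54970 × 10^-3 TeV = 54.97
Sum: 4.975 + 446.9 + 1.725 + 54.97 = 508.57

508.57 TeV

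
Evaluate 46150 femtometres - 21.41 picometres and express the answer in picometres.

In picometres:
  46150 femtometres = 46150e-3 picometres = 46.15
  21.41 picometres → 21.41
Difference: 46.15 - 21.41 = 24.74

24.74 picometres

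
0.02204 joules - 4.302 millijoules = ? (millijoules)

In millijoules:
  0.02204 joules = 0.02204 × 10^3 millijoules = 22.04
  4.302 millijoules → 4.302
Difference: 22.04 - 4.302 = 17.738

17.738 millijoules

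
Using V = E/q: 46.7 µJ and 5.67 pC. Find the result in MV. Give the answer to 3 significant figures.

8.24 MV

(46.7 × 10^-6) / (5.67 × 10^-12) = 8.2363 × 10^6 V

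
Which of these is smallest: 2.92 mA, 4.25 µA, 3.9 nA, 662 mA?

3.9 nA

2.92 mA = 0.00292 A
4.25 µA = 0.00000425 A
3.9 nA = 0.0000000039 A
662 mA = 0.662 A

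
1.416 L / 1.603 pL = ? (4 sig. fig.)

(1.416) / (1.603 × 10⁻¹²) = 0.88334 × 10¹²

883300000000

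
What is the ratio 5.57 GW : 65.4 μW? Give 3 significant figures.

85200000000000

(5.57 × 10^9) / (65.4 × 10^-6) = 0.08517 × 10^15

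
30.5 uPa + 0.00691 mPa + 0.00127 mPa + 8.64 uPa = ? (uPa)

47.32 uPa

In uPa:
  30.5 uPa → 30.5
  0.00691 mPa = 0.00691 × 10^3 uPa = 6.91
  0.00127 mPa = 0.00127 × 10^3 uPa = 1.27
  8.64 uPa → 8.64
Sum: 30.5 + 6.91 + 1.27 + 8.64 = 47.32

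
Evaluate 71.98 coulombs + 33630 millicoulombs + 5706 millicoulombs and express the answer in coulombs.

In coulombs:
  71.98 coulombs → 71.98
  33630 millicoulombs = 33630e-3 coulombs = 33.63
  5706 millicoulombs = 5706e-3 coulombs = 5.706
Sum: 71.98 + 33.63 + 5.706 = 111.316

111.316 coulombs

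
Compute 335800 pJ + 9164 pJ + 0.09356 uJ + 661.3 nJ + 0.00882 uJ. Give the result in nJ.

In nJ:
  335800 pJ = 335800e-3 nJ = 335.8
  9164 pJ = 9164e-3 nJ = 9.164
  0.09356 uJ = 0.09356e3 nJ = 93.56
  661.3 nJ → 661.3
  0.00882 uJ = 0.00882e3 nJ = 8.82
Sum: 335.8 + 9.164 + 93.56 + 661.3 + 8.82 = 1108.644

1108.644 nJ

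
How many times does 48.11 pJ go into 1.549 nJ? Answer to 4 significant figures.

(1.549 × 10⁻⁹) / (48.11 × 10⁻¹²) = 0.032197 × 10³

32.20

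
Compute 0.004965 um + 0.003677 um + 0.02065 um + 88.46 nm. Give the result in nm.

117.752 nm

In nm:
  0.004965 um = 0.004965e3 nm = 4.965
  0.003677 um = 0.003677e3 nm = 3.677
  0.02065 um = 0.02065e3 nm = 20.65
  88.46 nm → 88.46
Sum: 4.965 + 3.677 + 20.65 + 88.46 = 117.752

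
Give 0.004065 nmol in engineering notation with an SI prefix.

4.065 pmol

= 4.065 × 10⁻¹² mol; 10⁻¹² is pico.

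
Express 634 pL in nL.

0.634 nL

pico = 10^-12, nano = 10^-9; factor is 10^-3.
634 × 10^-3 = 0.634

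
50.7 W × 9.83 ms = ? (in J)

0.498381 J

50.7 × 9.83 × 10⁻³ = 498.381 × 10⁻³ J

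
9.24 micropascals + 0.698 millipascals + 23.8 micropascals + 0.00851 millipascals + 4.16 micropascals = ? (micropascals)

743.71 micropascals

In micropascals:
  9.24 micropascals → 9.24
  0.698 millipascals = 0.698e3 micropascals = 698
  23.8 micropascals → 23.8
  0.00851 millipascals = 0.00851e3 micropascals = 8.51
  4.16 micropascals → 4.16
Sum: 9.24 + 698 + 23.8 + 8.51 + 4.16 = 743.71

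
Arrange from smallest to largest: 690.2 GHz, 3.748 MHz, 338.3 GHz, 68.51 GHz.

690.2 GHz = 690200000000 Hz
3.748 MHz = 3748000 Hz
338.3 GHz = 338300000000 Hz
68.51 GHz = 68510000000 Hz

3.748 MHz < 68.51 GHz < 338.3 GHz < 690.2 GHz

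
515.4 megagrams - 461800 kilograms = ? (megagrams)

53.6 megagrams

In megagrams:
  515.4 megagrams → 515.4
  461800 kilograms = 461800 × 10⁻³ megagrams = 461.8
Difference: 515.4 - 461.8 = 53.6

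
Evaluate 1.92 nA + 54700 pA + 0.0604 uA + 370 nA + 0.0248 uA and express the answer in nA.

In nA:
  1.92 nA → 1.92
  54700 pA = 54700 × 10^-3 nA = 54.7
  0.0604 uA = 0.0604 × 10^3 nA = 60.4
  370 nA → 370
  0.0248 uA = 0.0248 × 10^3 nA = 24.8
Sum: 1.92 + 54.7 + 60.4 + 370 + 24.8 = 511.82

511.82 nA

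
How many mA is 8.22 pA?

0.00000000822 mA

pico = 10^-12, milli = 10^-3; factor is 10^-9.
8.22 × 10^-9 = 0.00000000822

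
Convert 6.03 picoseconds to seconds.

0.00000000000603 seconds

pico = 1e-12, (no prefix) = 1e0; factor is 1e-12.
6.03 × 1e-12 = 0.00000000000603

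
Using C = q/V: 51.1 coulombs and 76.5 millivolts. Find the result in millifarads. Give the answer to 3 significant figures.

668000 millifarads

(51.1) / (76.5 × 10^-3) = 0.66797 × 10^3 F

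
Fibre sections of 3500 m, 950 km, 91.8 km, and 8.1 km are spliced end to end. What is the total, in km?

In km:
  3500 m = 3500 × 10^-3 km = 3.5
  950 km → 950
  91.8 km → 91.8
  8.1 km → 8.1
Sum: 3.5 + 950 + 91.8 + 8.1 = 1053.4

1053.4 km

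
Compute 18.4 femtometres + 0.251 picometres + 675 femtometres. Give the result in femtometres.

944.4 femtometres

In femtometres:
  18.4 femtometres → 18.4
  0.251 picometres = 0.251 × 10³ femtometres = 251
  675 femtometres → 675
Sum: 18.4 + 251 + 675 = 944.4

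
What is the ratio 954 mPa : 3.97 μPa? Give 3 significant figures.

240000

(954 × 10^-3) / (3.97 × 10^-6) = 240.3 × 10^3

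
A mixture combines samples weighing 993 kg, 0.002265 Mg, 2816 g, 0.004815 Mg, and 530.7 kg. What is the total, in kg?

In kg:
  993 kg → 993
  0.002265 Mg = 0.002265 × 10^3 kg = 2.265
  2816 g = 2816 × 10^-3 kg = 2.816
  0.004815 Mg = 0.004815 × 10^3 kg = 4.815
  530.7 kg → 530.7
Sum: 993 + 2.265 + 2.816 + 4.815 + 530.7 = 1533.596

1533.596 kg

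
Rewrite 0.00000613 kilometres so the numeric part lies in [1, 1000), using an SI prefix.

= 6.13 × 10^-3 metres; 10^-3 is milli.

6.13 millimetres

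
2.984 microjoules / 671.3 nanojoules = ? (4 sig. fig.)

4.445

(2.984e-6) / (671.3e-9) = 0.0044451e3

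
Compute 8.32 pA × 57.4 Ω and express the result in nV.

0.477568 nV

8.32e-12 × 57.4 = 477.568e-12 V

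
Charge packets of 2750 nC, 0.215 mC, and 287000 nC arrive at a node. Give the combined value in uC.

504.75 uC

In uC:
  2750 nC = 2750e-3 uC = 2.75
  0.215 mC = 0.215e3 uC = 215
  287000 nC = 287000e-3 uC = 287
Sum: 2.75 + 215 + 287 = 504.75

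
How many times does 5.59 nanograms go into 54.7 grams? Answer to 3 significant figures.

(54.7) / (5.59e-9) = 9.785e9

9790000000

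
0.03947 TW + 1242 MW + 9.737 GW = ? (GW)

In GW:
  0.03947 TW = 0.03947 × 10³ GW = 39.47
  1242 MW = 1242 × 10⁻³ GW = 1.242
  9.737 GW → 9.737
Sum: 39.47 + 1.242 + 9.737 = 50.449

50.449 GW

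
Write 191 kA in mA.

kilo = 1e3, milli = 1e-3; factor is 1e6.
191 × 1e6 = 191000000

191000000 mA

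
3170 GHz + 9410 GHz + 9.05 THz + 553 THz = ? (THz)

In THz:
  3170 GHz = 3170 × 10^-3 THz = 3.17
  9410 GHz = 9410 × 10^-3 THz = 9.41
  9.05 THz → 9.05
  553 THz → 553
Sum: 3.17 + 9.41 + 9.05 + 553 = 574.63

574.63 THz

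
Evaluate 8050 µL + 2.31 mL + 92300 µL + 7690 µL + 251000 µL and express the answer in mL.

361.35 mL

In mL:
  8050 µL = 8050 × 10⁻³ mL = 8.05
  2.31 mL → 2.31
  92300 µL = 92300 × 10⁻³ mL = 92.3
  7690 µL = 7690 × 10⁻³ mL = 7.69
  251000 µL = 251000 × 10⁻³ mL = 251
Sum: 8.05 + 2.31 + 92.3 + 7.69 + 251 = 361.35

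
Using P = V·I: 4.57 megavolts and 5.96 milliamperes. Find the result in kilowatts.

4.57 × 10^6 × 5.96 × 10^-3 = 27.2372 × 10^3 W

27.2372 kilowatts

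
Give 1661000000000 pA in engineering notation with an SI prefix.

1.661 A

= 1.661 A; mantissa already in [1, 1000).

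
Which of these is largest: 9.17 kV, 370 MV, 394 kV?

370 MV

9.17 kV = 9170 V
370 MV = 370000000 V
394 kV = 394000 V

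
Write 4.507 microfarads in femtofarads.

micro = 1e-6, femto = 1e-15; factor is 1e9.
4.507 × 1e9 = 4507000000

4507000000 femtofarads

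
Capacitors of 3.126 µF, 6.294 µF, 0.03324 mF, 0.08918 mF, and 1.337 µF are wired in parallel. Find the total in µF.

In µF:
  3.126 µF → 3.126
  6.294 µF → 6.294
  0.03324 mF = 0.03324e3 µF = 33.24
  0.08918 mF = 0.08918e3 µF = 89.18
  1.337 µF → 1.337
Sum: 3.126 + 6.294 + 33.24 + 89.18 + 1.337 = 133.177

133.177 µF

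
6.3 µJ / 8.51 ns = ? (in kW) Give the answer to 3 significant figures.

(6.3 × 10^-6) / (8.51 × 10^-9) = 0.74031 × 10^3 W

0.740 kW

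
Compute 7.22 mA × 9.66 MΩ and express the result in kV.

7.22e-3 × 9.66e6 = 69.7452e3 V

69.7452 kV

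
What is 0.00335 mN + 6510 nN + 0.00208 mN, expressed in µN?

11.94 µN

In µN:
  0.00335 mN = 0.00335 × 10³ µN = 3.35
  6510 nN = 6510 × 10⁻³ µN = 6.51
  0.00208 mN = 0.00208 × 10³ µN = 2.08
Sum: 3.35 + 6.51 + 2.08 = 11.94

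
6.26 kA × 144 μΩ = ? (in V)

0.90144 V

6.26 × 10³ × 144 × 10⁻⁶ = 901.44 × 10⁻³ V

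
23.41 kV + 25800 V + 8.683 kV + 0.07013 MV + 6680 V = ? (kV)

134.703 kV

In kV:
  23.41 kV → 23.41
  25800 V = 25800 × 10^-3 kV = 25.8
  8.683 kV → 8.683
  0.07013 MV = 0.07013 × 10^3 kV = 70.13
  6680 V = 6680 × 10^-3 kV = 6.68
Sum: 23.41 + 25.8 + 8.683 + 70.13 + 6.68 = 134.703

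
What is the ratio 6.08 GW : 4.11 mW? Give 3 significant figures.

1480000000000

(6.08 × 10^9) / (4.11 × 10^-3) = 1.479 × 10^12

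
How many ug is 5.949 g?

5949000 ug

(no prefix) = 1e0, micro = 1e-6; factor is 1e6.
5.949 × 1e6 = 5949000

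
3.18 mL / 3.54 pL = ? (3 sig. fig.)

898000000

(3.18 × 10^-3) / (3.54 × 10^-12) = 0.8983 × 10^9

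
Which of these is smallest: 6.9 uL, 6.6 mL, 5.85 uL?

5.85 uL

6.9 uL = 0.0000069 L
6.6 mL = 0.0066 L
5.85 uL = 0.00000585 L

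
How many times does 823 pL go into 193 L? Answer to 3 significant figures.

235000000000

(193) / (823 × 10^-12) = 0.2345 × 10^12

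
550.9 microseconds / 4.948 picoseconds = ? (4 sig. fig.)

(550.9 × 10⁻⁶) / (4.948 × 10⁻¹²) = 111.34 × 10⁶

111300000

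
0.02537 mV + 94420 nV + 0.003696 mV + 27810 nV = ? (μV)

151.296 μV

In μV:
  0.02537 mV = 0.02537 × 10^3 μV = 25.37
  94420 nV = 94420 × 10^-3 μV = 94.42
  0.003696 mV = 0.003696 × 10^3 μV = 3.696
  27810 nV = 27810 × 10^-3 μV = 27.81
Sum: 25.37 + 94.42 + 3.696 + 27.81 = 151.296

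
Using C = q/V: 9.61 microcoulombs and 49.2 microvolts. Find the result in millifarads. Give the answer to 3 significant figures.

195 millifarads

(9.61 × 10^-6) / (49.2 × 10^-6) = 0.19533 F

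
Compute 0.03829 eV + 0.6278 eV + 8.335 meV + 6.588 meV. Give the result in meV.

In meV:
  0.03829 eV = 0.03829 × 10³ meV = 38.29
  0.6278 eV = 0.6278 × 10³ meV = 627.8
  8.335 meV → 8.335
  6.588 meV → 6.588
Sum: 38.29 + 627.8 + 8.335 + 6.588 = 681.013

681.013 meV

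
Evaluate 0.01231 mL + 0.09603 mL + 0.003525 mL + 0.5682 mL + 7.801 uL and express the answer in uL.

687.866 uL

In uL:
  0.01231 mL = 0.01231 × 10^3 uL = 12.31
  0.09603 mL = 0.09603 × 10^3 uL = 96.03
  0.003525 mL = 0.003525 × 10^3 uL = 3.525
  0.5682 mL = 0.5682 × 10^3 uL = 568.2
  7.801 uL → 7.801
Sum: 12.31 + 96.03 + 3.525 + 568.2 + 7.801 = 687.866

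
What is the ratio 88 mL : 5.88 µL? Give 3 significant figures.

(88e-3) / (5.88e-6) = 14.97e3

15000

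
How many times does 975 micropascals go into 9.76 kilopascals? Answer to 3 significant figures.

(9.76e3) / (975e-6) = 0.01001e9

10000000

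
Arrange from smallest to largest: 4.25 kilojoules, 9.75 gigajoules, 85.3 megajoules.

4.25 kilojoules < 85.3 megajoules < 9.75 gigajoules

4.25 kilojoules = 4250 joules
9.75 gigajoules = 9750000000 joules
85.3 megajoules = 85300000 joules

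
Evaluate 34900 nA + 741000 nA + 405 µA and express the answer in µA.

In µA:
  34900 nA = 34900e-3 µA = 34.9
  741000 nA = 741000e-3 µA = 741
  405 µA → 405
Sum: 34.9 + 741 + 405 = 1180.9

1180.9 µA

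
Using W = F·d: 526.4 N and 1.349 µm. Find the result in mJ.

526.4 × 1.349 × 10^-6 = 710.1136 × 10^-6 J

0.7101136 mJ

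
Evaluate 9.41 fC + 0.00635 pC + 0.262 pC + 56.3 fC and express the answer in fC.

In fC:
  9.41 fC → 9.41
  0.00635 pC = 0.00635 × 10^3 fC = 6.35
  0.262 pC = 0.262 × 10^3 fC = 262
  56.3 fC → 56.3
Sum: 9.41 + 6.35 + 262 + 56.3 = 334.06

334.06 fC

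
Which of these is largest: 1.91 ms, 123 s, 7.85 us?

1.91 ms = 0.00191 s
123 s = 123 s
7.85 us = 0.00000785 s

123 s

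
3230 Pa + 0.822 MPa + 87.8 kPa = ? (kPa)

In kPa:
  3230 Pa = 3230 × 10⁻³ kPa = 3.23
  0.822 MPa = 0.822 × 10³ kPa = 822
  87.8 kPa → 87.8
Sum: 3.23 + 822 + 87.8 = 913.03

913.03 kPa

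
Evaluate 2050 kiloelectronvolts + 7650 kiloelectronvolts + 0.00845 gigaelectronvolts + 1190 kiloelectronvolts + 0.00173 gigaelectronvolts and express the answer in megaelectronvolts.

In megaelectronvolts:
  2050 kiloelectronvolts = 2050e-3 megaelectronvolts = 2.05
  7650 kiloelectronvolts = 7650e-3 megaelectronvolts = 7.65
  0.00845 gigaelectronvolts = 0.00845e3 megaelectronvolts = 8.45
  1190 kiloelectronvolts = 1190e-3 megaelectronvolts = 1.19
  0.00173 gigaelectronvolts = 0.00173e3 megaelectronvolts = 1.73
Sum: 2.05 + 7.65 + 8.45 + 1.19 + 1.73 = 21.07

21.07 megaelectronvolts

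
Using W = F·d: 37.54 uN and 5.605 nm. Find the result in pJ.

37.54e-6 × 5.605e-9 = 210.4117e-15 J

0.2104117 pJ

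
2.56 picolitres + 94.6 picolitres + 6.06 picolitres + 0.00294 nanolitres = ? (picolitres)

106.16 picolitres

In picolitres:
  2.56 picolitres → 2.56
  94.6 picolitres → 94.6
  6.06 picolitres → 6.06
  0.00294 nanolitres = 0.00294 × 10^3 picolitres = 2.94
Sum: 2.56 + 94.6 + 6.06 + 2.94 = 106.16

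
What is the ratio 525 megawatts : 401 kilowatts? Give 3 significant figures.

1310

(525 × 10^6) / (401 × 10^3) = 1.309 × 10^3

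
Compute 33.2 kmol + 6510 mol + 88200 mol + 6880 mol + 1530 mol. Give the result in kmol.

In kmol:
  33.2 kmol → 33.2
  6510 mol = 6510 × 10^-3 kmol = 6.51
  88200 mol = 88200 × 10^-3 kmol = 88.2
  6880 mol = 6880 × 10^-3 kmol = 6.88
  1530 mol = 1530 × 10^-3 kmol = 1.53
Sum: 33.2 + 6.51 + 88.2 + 6.88 + 1.53 = 136.32

136.32 kmol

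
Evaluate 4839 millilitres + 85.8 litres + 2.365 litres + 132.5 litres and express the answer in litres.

225.504 litres

In litres:
  4839 millilitres = 4839e-3 litres = 4.839
  85.8 litres → 85.8
  2.365 litres → 2.365
  132.5 litres → 132.5
Sum: 4.839 + 85.8 + 2.365 + 132.5 = 225.504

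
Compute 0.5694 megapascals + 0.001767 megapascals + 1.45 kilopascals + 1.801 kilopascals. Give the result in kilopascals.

574.418 kilopascals

In kilopascals:
  0.5694 megapascals = 0.5694 × 10^3 kilopascals = 569.4
  0.001767 megapascals = 0.001767 × 10^3 kilopascals = 1.767
  1.45 kilopascals → 1.45
  1.801 kilopascals → 1.801
Sum: 569.4 + 1.767 + 1.45 + 1.801 = 574.418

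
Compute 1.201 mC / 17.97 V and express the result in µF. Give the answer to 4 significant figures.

66.83 µF

(1.201 × 10⁻³) / (17.97) = 0.0668336 × 10⁻³ F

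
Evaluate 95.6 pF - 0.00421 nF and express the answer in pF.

91.39 pF

In pF:
  95.6 pF → 95.6
  0.00421 nF = 0.00421 × 10^3 pF = 4.21
Difference: 95.6 - 4.21 = 91.39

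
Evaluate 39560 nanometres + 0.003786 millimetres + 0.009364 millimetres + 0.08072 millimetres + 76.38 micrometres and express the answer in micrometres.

In micrometres:
  39560 nanometres = 39560 × 10⁻³ micrometres = 39.56
  0.003786 millimetres = 0.003786 × 10³ micrometres = 3.786
  0.009364 millimetres = 0.009364 × 10³ micrometres = 9.364
  0.08072 millimetres = 0.08072 × 10³ micrometres = 80.72
  76.38 micrometres → 76.38
Sum: 39.56 + 3.786 + 9.364 + 80.72 + 76.38 = 209.81

209.81 micrometres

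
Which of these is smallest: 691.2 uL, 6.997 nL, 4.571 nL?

4.571 nL

691.2 uL = 0.0006912 L
6.997 nL = 0.000000006997 L
4.571 nL = 0.000000004571 L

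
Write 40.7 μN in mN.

0.0407 mN

micro = 10^-6, milli = 10^-3; factor is 10^-3.
40.7 × 10^-3 = 0.0407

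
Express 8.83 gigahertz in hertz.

giga = 10^9, (no prefix) = 10^0; factor is 10^9.
8.83 × 10^9 = 8830000000

8830000000 hertz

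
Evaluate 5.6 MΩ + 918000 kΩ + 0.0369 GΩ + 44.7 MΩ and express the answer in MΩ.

1005.2 MΩ

In MΩ:
  5.6 MΩ → 5.6
  918000 kΩ = 918000e-3 MΩ = 918
  0.0369 GΩ = 0.0369e3 MΩ = 36.9
  44.7 MΩ → 44.7
Sum: 5.6 + 918 + 36.9 + 44.7 = 1005.2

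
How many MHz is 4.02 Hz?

(no prefix) = 10⁰, mega = 10⁶; factor is 10⁻⁶.
4.02 × 10⁻⁶ = 0.00000402

0.00000402 MHz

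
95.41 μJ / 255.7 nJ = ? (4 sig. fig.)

373.1

(95.41e-6) / (255.7e-9) = 0.37313e3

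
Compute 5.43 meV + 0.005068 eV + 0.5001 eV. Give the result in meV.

In meV:
  5.43 meV → 5.43
  0.005068 eV = 0.005068 × 10³ meV = 5.068
  0.5001 eV = 0.5001 × 10³ meV = 500.1
Sum: 5.43 + 5.068 + 500.1 = 510.598

510.598 meV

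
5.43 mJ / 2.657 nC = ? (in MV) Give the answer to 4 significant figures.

2.044 MV

(5.43 × 10^-3) / (2.657 × 10^-9) = 2.04366 × 10^6 V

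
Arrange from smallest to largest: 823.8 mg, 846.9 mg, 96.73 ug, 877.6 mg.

96.73 ug < 823.8 mg < 846.9 mg < 877.6 mg

823.8 mg = 0.8238 g
846.9 mg = 0.8469 g
96.73 ug = 0.00009673 g
877.6 mg = 0.8776 g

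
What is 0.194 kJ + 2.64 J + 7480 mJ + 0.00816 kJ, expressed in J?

In J:
  0.194 kJ = 0.194 × 10³ J = 194
  2.64 J → 2.64
  7480 mJ = 7480 × 10⁻³ J = 7.48
  0.00816 kJ = 0.00816 × 10³ J = 8.16
Sum: 194 + 2.64 + 7.48 + 8.16 = 212.28

212.28 J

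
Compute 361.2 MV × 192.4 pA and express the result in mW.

69.49488 mW

361.2e6 × 192.4e-12 = 69494.88e-6 W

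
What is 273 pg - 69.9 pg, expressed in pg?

203.1 pg

In pg:
  273 pg → 273
  69.9 pg → 69.9
Difference: 273 - 69.9 = 203.1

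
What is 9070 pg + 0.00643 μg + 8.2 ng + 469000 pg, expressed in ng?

492.7 ng

In ng:
  9070 pg = 9070e-3 ng = 9.07
  0.00643 μg = 0.00643e3 ng = 6.43
  8.2 ng → 8.2
  469000 pg = 469000e-3 ng = 469
Sum: 9.07 + 6.43 + 8.2 + 469 = 492.7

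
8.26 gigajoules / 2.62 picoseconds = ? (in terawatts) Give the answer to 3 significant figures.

3150000000 terawatts

(8.26e9) / (2.62e-12) = 3.1527e21 W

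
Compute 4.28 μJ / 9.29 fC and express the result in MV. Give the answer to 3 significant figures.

461 MV

(4.28 × 10^-6) / (9.29 × 10^-15) = 0.46071 × 10^9 V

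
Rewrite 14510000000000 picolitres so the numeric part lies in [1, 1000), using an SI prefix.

14.51 litres

= 14.51 litres; mantissa already in [1, 1000).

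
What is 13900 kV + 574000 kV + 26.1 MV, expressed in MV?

614 MV

In MV:
  13900 kV = 13900 × 10^-3 MV = 13.9
  574000 kV = 574000 × 10^-3 MV = 574
  26.1 MV → 26.1
Sum: 13.9 + 574 + 26.1 = 614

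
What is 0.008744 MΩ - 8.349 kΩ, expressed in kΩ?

0.395 kΩ

In kΩ:
  0.008744 MΩ = 0.008744e3 kΩ = 8.744
  8.349 kΩ → 8.349
Difference: 8.744 - 8.349 = 0.395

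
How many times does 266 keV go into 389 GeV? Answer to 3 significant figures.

(389 × 10^9) / (266 × 10^3) = 1.462 × 10^6

1460000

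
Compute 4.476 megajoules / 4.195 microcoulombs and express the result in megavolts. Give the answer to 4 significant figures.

(4.476 × 10^6) / (4.195 × 10^-6) = 1.06698 × 10^12 V

1067000 megavolts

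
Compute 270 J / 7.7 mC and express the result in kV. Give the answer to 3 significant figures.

(270) / (7.7e-3) = 35.065e3 V

35.1 kV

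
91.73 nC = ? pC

91730 pC

nano = 10⁻⁹, pico = 10⁻¹²; factor is 10³.
91.73 × 10³ = 91730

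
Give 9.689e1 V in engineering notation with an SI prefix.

= 96.89 V; mantissa already in [1, 1000).

96.89 V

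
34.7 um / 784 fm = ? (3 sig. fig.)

44300000

(34.7 × 10⁻⁶) / (784 × 10⁻¹⁵) = 0.04426 × 10⁹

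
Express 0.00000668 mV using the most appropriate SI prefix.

= 6.68e-9 V; 1e-9 is nano.

6.68 nV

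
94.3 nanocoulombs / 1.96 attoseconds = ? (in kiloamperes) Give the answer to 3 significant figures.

(94.3e-9) / (1.96e-18) = 48.112e9 A

48100000 kiloamperes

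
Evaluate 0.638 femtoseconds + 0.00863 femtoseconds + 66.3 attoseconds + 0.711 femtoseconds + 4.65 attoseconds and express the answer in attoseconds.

1428.58 attoseconds

In attoseconds:
  0.638 femtoseconds = 0.638e3 attoseconds = 638
  0.00863 femtoseconds = 0.00863e3 attoseconds = 8.63
  66.3 attoseconds → 66.3
  0.711 femtoseconds = 0.711e3 attoseconds = 711
  4.65 attoseconds → 4.65
Sum: 638 + 8.63 + 66.3 + 711 + 4.65 = 1428.58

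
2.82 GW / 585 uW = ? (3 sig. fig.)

(2.82 × 10^9) / (585 × 10^-6) = 0.004821 × 10^15

4820000000000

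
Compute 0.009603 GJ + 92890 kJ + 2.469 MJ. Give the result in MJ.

104.962 MJ

In MJ:
  0.009603 GJ = 0.009603 × 10^3 MJ = 9.603
  92890 kJ = 92890 × 10^-3 MJ = 92.89
  2.469 MJ → 2.469
Sum: 9.603 + 92.89 + 2.469 = 104.962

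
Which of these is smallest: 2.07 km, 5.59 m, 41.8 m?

5.59 m

2.07 km = 2070 m
5.59 m = 5.59 m
41.8 m = 41.8 m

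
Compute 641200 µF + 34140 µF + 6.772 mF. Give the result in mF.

682.112 mF

In mF:
  641200 µF = 641200 × 10^-3 mF = 641.2
  34140 µF = 34140 × 10^-3 mF = 34.14
  6.772 mF → 6.772
Sum: 641.2 + 34.14 + 6.772 = 682.112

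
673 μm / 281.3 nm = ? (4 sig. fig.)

(673e-6) / (281.3e-9) = 2.3925e3

2392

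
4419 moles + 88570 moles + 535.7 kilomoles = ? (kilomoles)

In kilomoles:
  4419 moles = 4419 × 10⁻³ kilomoles = 4.419
  88570 moles = 88570 × 10⁻³ kilomoles = 88.57
  535.7 kilomoles → 535.7
Sum: 4.419 + 88.57 + 535.7 = 628.689

628.689 kilomoles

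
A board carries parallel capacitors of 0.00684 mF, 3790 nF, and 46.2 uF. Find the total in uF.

56.83 uF

In uF:
  0.00684 mF = 0.00684e3 uF = 6.84
  3790 nF = 3790e-3 uF = 3.79
  46.2 uF → 46.2
Sum: 6.84 + 3.79 + 46.2 = 56.83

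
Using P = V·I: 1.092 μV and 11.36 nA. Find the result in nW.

1.092e-6 × 11.36e-9 = 12.40512e-15 W

0.00001240512 nW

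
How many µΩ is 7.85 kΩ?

kilo = 10³, micro = 10⁻⁶; factor is 10⁹.
7.85 × 10⁹ = 7850000000

7850000000 µΩ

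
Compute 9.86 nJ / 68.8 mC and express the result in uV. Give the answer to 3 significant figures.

(9.86 × 10⁻⁹) / (68.8 × 10⁻³) = 0.14331 × 10⁻⁶ V

0.143 uV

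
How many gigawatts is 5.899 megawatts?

mega = 1e6, giga = 1e9; factor is 1e-3.
5.899 × 1e-3 = 0.005899

0.005899 gigawatts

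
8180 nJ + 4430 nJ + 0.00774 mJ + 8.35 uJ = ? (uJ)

28.7 uJ

In uJ:
  8180 nJ = 8180 × 10⁻³ uJ = 8.18
  4430 nJ = 4430 × 10⁻³ uJ = 4.43
  0.00774 mJ = 0.00774 × 10³ uJ = 7.74
  8.35 uJ → 8.35
Sum: 8.18 + 4.43 + 7.74 + 8.35 = 28.7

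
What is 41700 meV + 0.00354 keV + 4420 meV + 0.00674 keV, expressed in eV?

56.4 eV

In eV:
  41700 meV = 41700 × 10⁻³ eV = 41.7
  0.00354 keV = 0.00354 × 10³ eV = 3.54
  4420 meV = 4420 × 10⁻³ eV = 4.42
  0.00674 keV = 0.00674 × 10³ eV = 6.74
Sum: 41.7 + 3.54 + 4.42 + 6.74 = 56.4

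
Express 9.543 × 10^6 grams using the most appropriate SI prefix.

9.543 megagrams

= 9.543 × 10^6 grams; 10^6 is mega.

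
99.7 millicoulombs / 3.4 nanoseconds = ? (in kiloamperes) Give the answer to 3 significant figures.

29300 kiloamperes

(99.7e-3) / (3.4e-9) = 29.324e6 A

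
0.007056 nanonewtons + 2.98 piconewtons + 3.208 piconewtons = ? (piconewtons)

13.244 piconewtons

In piconewtons:
  0.007056 nanonewtons = 0.007056e3 piconewtons = 7.056
  2.98 piconewtons → 2.98
  3.208 piconewtons → 3.208
Sum: 7.056 + 2.98 + 3.208 = 13.244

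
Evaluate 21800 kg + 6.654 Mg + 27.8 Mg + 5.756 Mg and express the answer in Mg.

62.01 Mg

In Mg:
  21800 kg = 21800e-3 Mg = 21.8
  6.654 Mg → 6.654
  27.8 Mg → 27.8
  5.756 Mg → 5.756
Sum: 21.8 + 6.654 + 27.8 + 5.756 = 62.01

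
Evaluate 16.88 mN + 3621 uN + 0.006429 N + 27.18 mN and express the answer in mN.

In mN:
  16.88 mN → 16.88
  3621 uN = 3621e-3 mN = 3.621
  0.006429 N = 0.006429e3 mN = 6.429
  27.18 mN → 27.18
Sum: 16.88 + 3.621 + 6.429 + 27.18 = 54.11

54.11 mN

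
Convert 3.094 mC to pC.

3094000000 pC

milli = 10⁻³, pico = 10⁻¹²; factor is 10⁹.
3.094 × 10⁹ = 3094000000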